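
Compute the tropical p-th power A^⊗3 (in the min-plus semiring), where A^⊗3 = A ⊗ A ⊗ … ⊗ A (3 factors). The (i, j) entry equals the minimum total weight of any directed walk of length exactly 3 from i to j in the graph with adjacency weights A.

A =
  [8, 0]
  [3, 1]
A^⊗3 =
  [4, 2]
  [5, 3]

Each entry (A^⊗3)_ij equals the minimum over all length-3 walks i = v_0 → v_1 → … → v_3 = j of Σ_t A[v_t][v_{t+1}]. For example, for (i, j) = (0, 1) we minimise over 4 possible intermediate vertex sequences; the minimum is 2, attained along the walk 0 → 1 → 1 → 1.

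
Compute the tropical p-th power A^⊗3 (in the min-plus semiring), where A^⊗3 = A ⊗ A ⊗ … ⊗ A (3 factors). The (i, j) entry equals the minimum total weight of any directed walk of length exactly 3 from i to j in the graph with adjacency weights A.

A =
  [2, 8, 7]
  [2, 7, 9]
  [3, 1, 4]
A^⊗3 =
  [6, 10, 11]
  [6, 10, 11]
  [5, 9, 10]

Each entry (A^⊗3)_ij equals the minimum over all length-3 walks i = v_0 → v_1 → … → v_3 = j of Σ_t A[v_t][v_{t+1}]. For example, for (i, j) = (0, 2) we minimise over 9 possible intermediate vertex sequences; the minimum is 11, attained along the walk 0 → 0 → 0 → 2.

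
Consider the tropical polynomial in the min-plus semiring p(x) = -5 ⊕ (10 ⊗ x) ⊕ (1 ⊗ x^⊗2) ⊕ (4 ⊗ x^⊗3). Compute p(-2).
p(-2) = -5

A tropical monomial a ⊗ x^⊗i evaluates to a + i · x. Evaluating each term at x = -2:
  Term 0 contributes -5 + 0 · -2 = -5
  Term 1 contributes 10 + 1 · -2 = 8
  Term 2 contributes 1 + 2 · -2 = -3
  Term 3 contributes 4 + 3 · -2 = -2
p(-2) = ⊕ of these = min[-5, 8, -3, -2] = -5.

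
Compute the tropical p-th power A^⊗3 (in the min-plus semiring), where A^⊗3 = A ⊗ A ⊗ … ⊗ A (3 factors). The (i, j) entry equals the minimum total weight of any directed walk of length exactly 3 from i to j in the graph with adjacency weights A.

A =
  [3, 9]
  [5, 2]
A^⊗3 =
  [9, 13]
  [9, 6]

Each entry (A^⊗3)_ij equals the minimum over all length-3 walks i = v_0 → v_1 → … → v_3 = j of Σ_t A[v_t][v_{t+1}]. For example, for (i, j) = (0, 1) we minimise over 4 possible intermediate vertex sequences; the minimum is 13, attained along the walk 0 → 1 → 1 → 1.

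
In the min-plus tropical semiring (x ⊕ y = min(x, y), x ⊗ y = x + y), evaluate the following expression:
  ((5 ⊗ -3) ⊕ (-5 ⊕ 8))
((5 ⊗ -3) ⊕ (-5 ⊕ 8)) = -5

Expand innermost to outermost. Recall ⊕ takes the minimum of its arguments and ⊗ takes their sum. Working out the expression ((5 ⊗ -3) ⊕ (-5 ⊕ 8)) gives -5.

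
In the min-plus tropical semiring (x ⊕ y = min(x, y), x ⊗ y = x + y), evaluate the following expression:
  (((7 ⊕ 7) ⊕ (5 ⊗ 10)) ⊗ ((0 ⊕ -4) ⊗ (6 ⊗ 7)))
(((7 ⊕ 7) ⊕ (5 ⊗ 10)) ⊗ ((0 ⊕ -4) ⊗ (6 ⊗ 7))) = 16

Expand innermost to outermost. Recall ⊕ takes the minimum of its arguments and ⊗ takes their sum. Working out the expression (((7 ⊕ 7) ⊕ (5 ⊗ 10)) ⊗ ((0 ⊕ -4) ⊗ (6 ⊗ 7))) gives 16.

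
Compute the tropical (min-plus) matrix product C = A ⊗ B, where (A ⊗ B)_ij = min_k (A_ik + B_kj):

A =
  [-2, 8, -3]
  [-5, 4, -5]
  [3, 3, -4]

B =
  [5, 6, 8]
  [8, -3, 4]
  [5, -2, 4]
A ⊗ B =
  [2, -5, 1]
  [0, -7, -1]
  [1, -6, 0]

Apply the min-plus product entry-by-entry:
  C[0][0] = min over k of (A[0][0] + B[0][0] = -2 + 5 = 3, A[0][1] + B[1][0] = 8 + 8 = 16, A[0][2] + B[2][0] = -3 + 5 = 2) = 2 (attained at k = 2)
  C[0][1] = min over k of (A[0][0] + B[0][1] = -2 + 6 = 4, A[0][1] + B[1][1] = 8 + -3 = 5, A[0][2] + B[2][1] = -3 + -2 = -5) = -5 (attained at k = 2)
  C[0][2] = min over k of (A[0][0] + B[0][2] = -2 + 8 = 6, A[0][1] + B[1][2] = 8 + 4 = 12, A[0][2] + B[2][2] = -3 + 4 = 1) = 1 (attained at k = 2)
  C[1][0] = min over k of (A[1][0] + B[0][0] = -5 + 5 = 0, A[1][1] + B[1][0] = 4 + 8 = 12, A[1][2] + B[2][0] = -5 + 5 = 0) = 0 (attained at k = 0)
  C[1][1] = min over k of (A[1][0] + B[0][1] = -5 + 6 = 1, A[1][1] + B[1][1] = 4 + -3 = 1, A[1][2] + B[2][1] = -5 + -2 = -7) = -7 (attained at k = 2)
  C[1][2] = min over k of (A[1][0] + B[0][2] = -5 + 8 = 3, A[1][1] + B[1][2] = 4 + 4 = 8, A[1][2] + B[2][2] = -5 + 4 = -1) = -1 (attained at k = 2)
  C[2][0] = min over k of (A[2][0] + B[0][0] = 3 + 5 = 8, A[2][1] + B[1][0] = 3 + 8 = 11, A[2][2] + B[2][0] = -4 + 5 = 1) = 1 (attained at k = 2)
  C[2][1] = min over k of (A[2][0] + B[0][1] = 3 + 6 = 9, A[2][1] + B[1][1] = 3 + -3 = 0, A[2][2] + B[2][1] = -4 + -2 = -6) = -6 (attained at k = 2)
  C[2][2] = min over k of (A[2][0] + B[0][2] = 3 + 8 = 11, A[2][1] + B[1][2] = 3 + 4 = 7, A[2][2] + B[2][2] = -4 + 4 = 0) = 0 (attained at k = 2)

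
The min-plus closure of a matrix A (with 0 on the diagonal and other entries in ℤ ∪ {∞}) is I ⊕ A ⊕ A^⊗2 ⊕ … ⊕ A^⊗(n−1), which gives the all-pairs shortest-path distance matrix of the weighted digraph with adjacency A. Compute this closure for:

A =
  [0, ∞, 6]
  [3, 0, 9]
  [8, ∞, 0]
Closure =
  [0, ∞, 6]
  [3, 0, 9]
  [8, ∞, 0]

This is the Floyd-Warshall all-pairs shortest-path computation. For each intermediate vertex k = 0, 1, …, 2, update dist[i][j] ← min(dist[i][j], dist[i][k] + dist[k][j]). The final matrix gives, for each (i, j), the minimum total weight of any directed path from i to j (possibly empty when i = j).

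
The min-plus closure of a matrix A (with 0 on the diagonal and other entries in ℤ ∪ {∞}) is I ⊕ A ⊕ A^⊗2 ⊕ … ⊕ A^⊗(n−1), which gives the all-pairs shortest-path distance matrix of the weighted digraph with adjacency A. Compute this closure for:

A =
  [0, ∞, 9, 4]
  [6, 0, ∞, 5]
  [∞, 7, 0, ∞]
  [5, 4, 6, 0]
Closure =
  [0, 8, 9, 4]
  [6, 0, 11, 5]
  [13, 7, 0, 12]
  [5, 4, 6, 0]

This is the Floyd-Warshall all-pairs shortest-path computation. For each intermediate vertex k = 0, 1, …, 3, update dist[i][j] ← min(dist[i][j], dist[i][k] + dist[k][j]). The final matrix gives, for each (i, j), the minimum total weight of any directed path from i to j (possibly empty when i = j).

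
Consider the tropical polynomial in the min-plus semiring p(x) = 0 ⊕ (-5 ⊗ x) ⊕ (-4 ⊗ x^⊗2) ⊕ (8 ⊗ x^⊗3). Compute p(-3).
p(-3) = -10

A tropical monomial a ⊗ x^⊗i evaluates to a + i · x. Evaluating each term at x = -3:
  Term 0 contributes 0 + 0 · -3 = 0
  Term 1 contributes -5 + 1 · -3 = -8
  Term 2 contributes -4 + 2 · -3 = -10
  Term 3 contributes 8 + 3 · -3 = -1
p(-3) = ⊕ of these = min[0, -8, -10, -1] = -10.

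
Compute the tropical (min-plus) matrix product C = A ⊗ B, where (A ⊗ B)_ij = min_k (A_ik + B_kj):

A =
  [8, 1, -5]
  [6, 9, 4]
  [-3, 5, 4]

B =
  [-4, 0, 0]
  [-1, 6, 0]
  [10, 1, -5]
A ⊗ B =
  [0, -4, -10]
  [2, 5, -1]
  [-7, -3, -3]

Apply the min-plus product entry-by-entry:
  C[0][0] = min over k of (A[0][0] + B[0][0] = 8 + -4 = 4, A[0][1] + B[1][0] = 1 + -1 = 0, A[0][2] + B[2][0] = -5 + 10 = 5) = 0 (attained at k = 1)
  C[0][1] = min over k of (A[0][0] + B[0][1] = 8 + 0 = 8, A[0][1] + B[1][1] = 1 + 6 = 7, A[0][2] + B[2][1] = -5 + 1 = -4) = -4 (attained at k = 2)
  C[0][2] = min over k of (A[0][0] + B[0][2] = 8 + 0 = 8, A[0][1] + B[1][2] = 1 + 0 = 1, A[0][2] + B[2][2] = -5 + -5 = -10) = -10 (attained at k = 2)
  C[1][0] = min over k of (A[1][0] + B[0][0] = 6 + -4 = 2, A[1][1] + B[1][0] = 9 + -1 = 8, A[1][2] + B[2][0] = 4 + 10 = 14) = 2 (attained at k = 0)
  C[1][1] = min over k of (A[1][0] + B[0][1] = 6 + 0 = 6, A[1][1] + B[1][1] = 9 + 6 = 15, A[1][2] + B[2][1] = 4 + 1 = 5) = 5 (attained at k = 2)
  C[1][2] = min over k of (A[1][0] + B[0][2] = 6 + 0 = 6, A[1][1] + B[1][2] = 9 + 0 = 9, A[1][2] + B[2][2] = 4 + -5 = -1) = -1 (attained at k = 2)
  C[2][0] = min over k of (A[2][0] + B[0][0] = -3 + -4 = -7, A[2][1] + B[1][0] = 5 + -1 = 4, A[2][2] + B[2][0] = 4 + 10 = 14) = -7 (attained at k = 0)
  C[2][1] = min over k of (A[2][0] + B[0][1] = -3 + 0 = -3, A[2][1] + B[1][1] = 5 + 6 = 11, A[2][2] + B[2][1] = 4 + 1 = 5) = -3 (attained at k = 0)
  C[2][2] = min over k of (A[2][0] + B[0][2] = -3 + 0 = -3, A[2][1] + B[1][2] = 5 + 0 = 5, A[2][2] + B[2][2] = 4 + -5 = -1) = -3 (attained at k = 0)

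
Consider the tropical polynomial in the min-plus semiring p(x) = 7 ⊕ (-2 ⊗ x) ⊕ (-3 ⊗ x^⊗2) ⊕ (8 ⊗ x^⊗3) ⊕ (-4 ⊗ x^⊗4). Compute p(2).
p(2) = 0

A tropical monomial a ⊗ x^⊗i evaluates to a + i · x. Evaluating each term at x = 2:
  Term 0 contributes 7 + 0 · 2 = 7
  Term 1 contributes -2 + 1 · 2 = 0
  Term 2 contributes -3 + 2 · 2 = 1
  Term 3 contributes 8 + 3 · 2 = 14
  Term 4 contributes -4 + 4 · 2 = 4
p(2) = ⊕ of these = min[7, 0, 1, 14, 4] = 0.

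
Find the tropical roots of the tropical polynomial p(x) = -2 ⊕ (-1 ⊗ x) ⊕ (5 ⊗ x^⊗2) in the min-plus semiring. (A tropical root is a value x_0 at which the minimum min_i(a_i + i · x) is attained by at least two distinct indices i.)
Roots: {-6, -1}

Each tropical root is a break point of the lower envelope of the lines y = a_i + i · x (there are 3 lines, with slopes 0, 1, ..., 2). Only the lines that attain the minimum somewhere contribute to roots; other lines are dominated. Here the surviving (envelope) indices are i = 2, i = 1, i = 0.
Intersections between consecutive envelope lines give the roots: for adjacent envelope indices i < j the intersection is x = (a_i − a_j) / (j − i). Reading off the sorted break points: {-6, -1}.
Verification: at each break x_0, at least two indices attain the minimum of min_i(a_i + i · x_0).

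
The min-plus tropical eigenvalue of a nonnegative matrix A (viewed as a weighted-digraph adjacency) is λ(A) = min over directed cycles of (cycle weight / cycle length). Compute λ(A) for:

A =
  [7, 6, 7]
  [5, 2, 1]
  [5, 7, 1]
λ(A) = 1

Enumerate directed cycles and compute their means (weight / length). Sample:
  cycle 0 → 0: weight = 7, length = 1, mean = 7/1 ≈ 7.000
  cycle 1 → 1: weight = 2, length = 1, mean = 2/1 ≈ 2.000
  cycle 2 → 2: weight = 1, length = 1, mean = 1/1 ≈ 1.000
  cycle 0 → 1 → 0: weight = 11, length = 2, mean = 11/2 ≈ 5.500
  cycle 0 → 2 → 0: weight = 12, length = 2, mean = 12/2 ≈ 6.000
  cycle 1 → 0 → 1: weight = 11, length = 2, mean = 11/2 ≈ 5.500
Minimum mean = 1.000, attained e.g. along the cycle 2 → 2 with weight 1 and length 1. So λ(A) = 1/1 = 1.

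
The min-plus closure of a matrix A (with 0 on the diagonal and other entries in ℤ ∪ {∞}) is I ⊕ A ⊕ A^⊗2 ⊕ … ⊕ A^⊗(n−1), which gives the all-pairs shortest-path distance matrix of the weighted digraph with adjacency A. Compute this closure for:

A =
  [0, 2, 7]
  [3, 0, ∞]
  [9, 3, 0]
Closure =
  [0, 2, 7]
  [3, 0, 10]
  [6, 3, 0]

This is the Floyd-Warshall all-pairs shortest-path computation. For each intermediate vertex k = 0, 1, …, 2, update dist[i][j] ← min(dist[i][j], dist[i][k] + dist[k][j]). The final matrix gives, for each (i, j), the minimum total weight of any directed path from i to j (possibly empty when i = j).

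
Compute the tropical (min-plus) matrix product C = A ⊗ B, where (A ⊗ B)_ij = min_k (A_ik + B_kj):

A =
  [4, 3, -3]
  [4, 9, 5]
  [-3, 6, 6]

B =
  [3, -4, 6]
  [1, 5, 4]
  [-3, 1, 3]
A ⊗ B =
  [-6, -2, 0]
  [2, 0, 8]
  [0, -7, 3]

Apply the min-plus product entry-by-entry:
  C[0][0] = min over k of (A[0][0] + B[0][0] = 4 + 3 = 7, A[0][1] + B[1][0] = 3 + 1 = 4, A[0][2] + B[2][0] = -3 + -3 = -6) = -6 (attained at k = 2)
  C[0][1] = min over k of (A[0][0] + B[0][1] = 4 + -4 = 0, A[0][1] + B[1][1] = 3 + 5 = 8, A[0][2] + B[2][1] = -3 + 1 = -2) = -2 (attained at k = 2)
  C[0][2] = min over k of (A[0][0] + B[0][2] = 4 + 6 = 10, A[0][1] + B[1][2] = 3 + 4 = 7, A[0][2] + B[2][2] = -3 + 3 = 0) = 0 (attained at k = 2)
  C[1][0] = min over k of (A[1][0] + B[0][0] = 4 + 3 = 7, A[1][1] + B[1][0] = 9 + 1 = 10, A[1][2] + B[2][0] = 5 + -3 = 2) = 2 (attained at k = 2)
  C[1][1] = min over k of (A[1][0] + B[0][1] = 4 + -4 = 0, A[1][1] + B[1][1] = 9 + 5 = 14, A[1][2] + B[2][1] = 5 + 1 = 6) = 0 (attained at k = 0)
  C[1][2] = min over k of (A[1][0] + B[0][2] = 4 + 6 = 10, A[1][1] + B[1][2] = 9 + 4 = 13, A[1][2] + B[2][2] = 5 + 3 = 8) = 8 (attained at k = 2)
  C[2][0] = min over k of (A[2][0] + B[0][0] = -3 + 3 = 0, A[2][1] + B[1][0] = 6 + 1 = 7, A[2][2] + B[2][0] = 6 + -3 = 3) = 0 (attained at k = 0)
  C[2][1] = min over k of (A[2][0] + B[0][1] = -3 + -4 = -7, A[2][1] + B[1][1] = 6 + 5 = 11, A[2][2] + B[2][1] = 6 + 1 = 7) = -7 (attained at k = 0)
  C[2][2] = min over k of (A[2][0] + B[0][2] = -3 + 6 = 3, A[2][1] + B[1][2] = 6 + 4 = 10, A[2][2] + B[2][2] = 6 + 3 = 9) = 3 (attained at k = 0)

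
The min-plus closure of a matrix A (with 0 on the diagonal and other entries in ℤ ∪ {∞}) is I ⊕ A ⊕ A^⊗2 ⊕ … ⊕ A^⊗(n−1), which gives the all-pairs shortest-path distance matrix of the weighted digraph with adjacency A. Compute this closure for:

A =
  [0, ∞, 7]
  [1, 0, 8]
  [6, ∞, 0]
Closure =
  [0, ∞, 7]
  [1, 0, 8]
  [6, ∞, 0]

This is the Floyd-Warshall all-pairs shortest-path computation. For each intermediate vertex k = 0, 1, …, 2, update dist[i][j] ← min(dist[i][j], dist[i][k] + dist[k][j]). The final matrix gives, for each (i, j), the minimum total weight of any directed path from i to j (possibly empty when i = j).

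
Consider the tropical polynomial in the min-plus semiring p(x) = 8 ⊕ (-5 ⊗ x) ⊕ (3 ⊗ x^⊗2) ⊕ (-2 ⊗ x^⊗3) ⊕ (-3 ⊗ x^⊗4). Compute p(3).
p(3) = -2

A tropical monomial a ⊗ x^⊗i evaluates to a + i · x. Evaluating each term at x = 3:
  Term 0 contributes 8 + 0 · 3 = 8
  Term 1 contributes -5 + 1 · 3 = -2
  Term 2 contributes 3 + 2 · 3 = 9
  Term 3 contributes -2 + 3 · 3 = 7
  Term 4 contributes -3 + 4 · 3 = 9
p(3) = ⊕ of these = min[8, -2, 9, 7, 9] = -2.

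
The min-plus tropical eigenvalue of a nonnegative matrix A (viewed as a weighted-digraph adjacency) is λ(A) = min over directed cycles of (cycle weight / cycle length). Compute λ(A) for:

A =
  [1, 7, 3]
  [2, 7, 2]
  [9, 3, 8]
λ(A) = 1

Enumerate directed cycles and compute their means (weight / length). Sample:
  cycle 0 → 0: weight = 1, length = 1, mean = 1/1 ≈ 1.000
  cycle 1 → 1: weight = 7, length = 1, mean = 7/1 ≈ 7.000
  cycle 2 → 2: weight = 8, length = 1, mean = 8/1 ≈ 8.000
  cycle 0 → 1 → 0: weight = 9, length = 2, mean = 9/2 ≈ 4.500
  cycle 0 → 2 → 0: weight = 12, length = 2, mean = 12/2 ≈ 6.000
  cycle 1 → 0 → 1: weight = 9, length = 2, mean = 9/2 ≈ 4.500
Minimum mean = 1.000, attained e.g. along the cycle 0 → 0 with weight 1 and length 1. So λ(A) = 1/1 = 1.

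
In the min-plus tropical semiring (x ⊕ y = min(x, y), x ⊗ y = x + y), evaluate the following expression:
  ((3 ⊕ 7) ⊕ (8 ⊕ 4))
((3 ⊕ 7) ⊕ (8 ⊕ 4)) = 3

Expand innermost to outermost. Recall ⊕ takes the minimum of its arguments and ⊗ takes their sum. Working out the expression ((3 ⊕ 7) ⊕ (8 ⊕ 4)) gives 3.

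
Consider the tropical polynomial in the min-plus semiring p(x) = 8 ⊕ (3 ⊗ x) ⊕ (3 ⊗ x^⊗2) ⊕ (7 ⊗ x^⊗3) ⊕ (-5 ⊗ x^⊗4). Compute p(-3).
p(-3) = -17

A tropical monomial a ⊗ x^⊗i evaluates to a + i · x. Evaluating each term at x = -3:
  Term 0 contributes 8 + 0 · -3 = 8
  Term 1 contributes 3 + 1 · -3 = 0
  Term 2 contributes 3 + 2 · -3 = -3
  Term 3 contributes 7 + 3 · -3 = -2
  Term 4 contributes -5 + 4 · -3 = -17
p(-3) = ⊕ of these = min[8, 0, -3, -2, -17] = -17.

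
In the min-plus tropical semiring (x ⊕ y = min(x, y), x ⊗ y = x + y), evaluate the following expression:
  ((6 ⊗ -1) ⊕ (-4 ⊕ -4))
((6 ⊗ -1) ⊕ (-4 ⊕ -4)) = -4

Expand innermost to outermost. Recall ⊕ takes the minimum of its arguments and ⊗ takes their sum. Working out the expression ((6 ⊗ -1) ⊕ (-4 ⊕ -4)) gives -4.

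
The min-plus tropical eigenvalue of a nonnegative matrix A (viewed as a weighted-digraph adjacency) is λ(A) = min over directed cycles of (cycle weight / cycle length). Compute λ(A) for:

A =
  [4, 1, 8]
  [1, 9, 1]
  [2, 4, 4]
λ(A) = 1

Enumerate directed cycles and compute their means (weight / length). Sample:
  cycle 0 → 0: weight = 4, length = 1, mean = 4/1 ≈ 4.000
  cycle 1 → 1: weight = 9, length = 1, mean = 9/1 ≈ 9.000
  cycle 2 → 2: weight = 4, length = 1, mean = 4/1 ≈ 4.000
  cycle 0 → 1 → 0: weight = 2, length = 2, mean = 2/2 ≈ 1.000
  cycle 0 → 2 → 0: weight = 10, length = 2, mean = 10/2 ≈ 5.000
  cycle 1 → 0 → 1: weight = 2, length = 2, mean = 2/2 ≈ 1.000
Minimum mean = 1.000, attained e.g. along the cycle 0 → 1 → 0 with weight 2 and length 2. So λ(A) = 2/2 = 1.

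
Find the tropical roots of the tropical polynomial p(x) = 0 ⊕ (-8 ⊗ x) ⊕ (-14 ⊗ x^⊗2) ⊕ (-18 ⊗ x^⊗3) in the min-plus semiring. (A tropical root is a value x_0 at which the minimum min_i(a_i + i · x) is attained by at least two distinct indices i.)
Roots: {4, 6, 8}

Each tropical root is a break point of the lower envelope of the lines y = a_i + i · x (there are 4 lines, with slopes 0, 1, ..., 3). Only the lines that attain the minimum somewhere contribute to roots; other lines are dominated. Here the surviving (envelope) indices are i = 3, i = 2, i = 1, i = 0.
Intersections between consecutive envelope lines give the roots: for adjacent envelope indices i < j the intersection is x = (a_i − a_j) / (j − i). Reading off the sorted break points: {4, 6, 8}.
Verification: at each break x_0, at least two indices attain the minimum of min_i(a_i + i · x_0).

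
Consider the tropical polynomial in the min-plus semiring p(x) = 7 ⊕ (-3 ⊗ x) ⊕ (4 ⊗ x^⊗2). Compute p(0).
p(0) = -3

A tropical monomial a ⊗ x^⊗i evaluates to a + i · x. Evaluating each term at x = 0:
  Term 0 contributes 7 + 0 · 0 = 7
  Term 1 contributes -3 + 1 · 0 = -3
  Term 2 contributes 4 + 2 · 0 = 4
p(0) = ⊕ of these = min[7, -3, 4] = -3.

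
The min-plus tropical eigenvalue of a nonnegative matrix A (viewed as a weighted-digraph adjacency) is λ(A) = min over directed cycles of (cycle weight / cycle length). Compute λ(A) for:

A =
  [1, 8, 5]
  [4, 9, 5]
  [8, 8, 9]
λ(A) = 1

Enumerate directed cycles and compute their means (weight / length). Sample:
  cycle 0 → 0: weight = 1, length = 1, mean = 1/1 ≈ 1.000
  cycle 1 → 1: weight = 9, length = 1, mean = 9/1 ≈ 9.000
  cycle 2 → 2: weight = 9, length = 1, mean = 9/1 ≈ 9.000
  cycle 0 → 1 → 0: weight = 12, length = 2, mean = 12/2 ≈ 6.000
  cycle 0 → 2 → 0: weight = 13, length = 2, mean = 13/2 ≈ 6.500
  cycle 1 → 0 → 1: weight = 12, length = 2, mean = 12/2 ≈ 6.000
Minimum mean = 1.000, attained e.g. along the cycle 0 → 0 with weight 1 and length 1. So λ(A) = 1/1 = 1.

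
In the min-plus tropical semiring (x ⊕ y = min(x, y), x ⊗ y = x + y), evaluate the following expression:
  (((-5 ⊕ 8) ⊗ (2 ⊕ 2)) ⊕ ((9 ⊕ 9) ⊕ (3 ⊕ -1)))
(((-5 ⊕ 8) ⊗ (2 ⊕ 2)) ⊕ ((9 ⊕ 9) ⊕ (3 ⊕ -1))) = -3

Expand innermost to outermost. Recall ⊕ takes the minimum of its arguments and ⊗ takes their sum. Working out the expression (((-5 ⊕ 8) ⊗ (2 ⊕ 2)) ⊕ ((9 ⊕ 9) ⊕ (3 ⊕ -1))) gives -3.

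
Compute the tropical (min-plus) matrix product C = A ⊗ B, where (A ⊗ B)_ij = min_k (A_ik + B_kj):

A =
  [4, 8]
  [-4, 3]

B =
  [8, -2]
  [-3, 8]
A ⊗ B =
  [5, 2]
  [0, -6]

Apply the min-plus product entry-by-entry:
  C[0][0] = min over k of (A[0][0] + B[0][0] = 4 + 8 = 12, A[0][1] + B[1][0] = 8 + -3 = 5) = 5 (attained at k = 1)
  C[0][1] = min over k of (A[0][0] + B[0][1] = 4 + -2 = 2, A[0][1] + B[1][1] = 8 + 8 = 16) = 2 (attained at k = 0)
  C[1][0] = min over k of (A[1][0] + B[0][0] = -4 + 8 = 4, A[1][1] + B[1][0] = 3 + -3 = 0) = 0 (attained at k = 1)
  C[1][1] = min over k of (A[1][0] + B[0][1] = -4 + -2 = -6, A[1][1] + B[1][1] = 3 + 8 = 11) = -6 (attained at k = 0)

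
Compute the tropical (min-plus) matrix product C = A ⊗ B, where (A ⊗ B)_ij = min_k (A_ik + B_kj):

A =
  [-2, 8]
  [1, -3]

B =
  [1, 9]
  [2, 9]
A ⊗ B =
  [-1, 7]
  [-1, 6]

Apply the min-plus product entry-by-entry:
  C[0][0] = min over k of (A[0][0] + B[0][0] = -2 + 1 = -1, A[0][1] + B[1][0] = 8 + 2 = 10) = -1 (attained at k = 0)
  C[0][1] = min over k of (A[0][0] + B[0][1] = -2 + 9 = 7, A[0][1] + B[1][1] = 8 + 9 = 17) = 7 (attained at k = 0)
  C[1][0] = min over k of (A[1][0] + B[0][0] = 1 + 1 = 2, A[1][1] + B[1][0] = -3 + 2 = -1) = -1 (attained at k = 1)
  C[1][1] = min over k of (A[1][0] + B[0][1] = 1 + 9 = 10, A[1][1] + B[1][1] = -3 + 9 = 6) = 6 (attained at k = 1)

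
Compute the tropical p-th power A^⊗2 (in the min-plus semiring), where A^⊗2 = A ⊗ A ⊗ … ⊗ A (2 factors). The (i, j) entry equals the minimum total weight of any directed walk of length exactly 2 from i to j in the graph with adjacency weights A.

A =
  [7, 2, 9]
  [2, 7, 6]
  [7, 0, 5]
A^⊗2 =
  [4, 9, 8]
  [9, 4, 11]
  [2, 5, 6]

Each entry (A^⊗2)_ij equals the minimum over all length-2 walks i = v_0 → v_1 → … → v_2 = j of Σ_t A[v_t][v_{t+1}]. For example, for (i, j) = (0, 2) we minimise over 3 possible intermediate vertex sequences; the minimum is 8, attained along the walk 0 → 1 → 2.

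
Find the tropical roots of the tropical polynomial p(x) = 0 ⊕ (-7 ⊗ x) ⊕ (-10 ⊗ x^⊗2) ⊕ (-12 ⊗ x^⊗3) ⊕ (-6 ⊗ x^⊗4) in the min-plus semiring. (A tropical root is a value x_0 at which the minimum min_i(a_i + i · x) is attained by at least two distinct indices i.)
Roots: {-6, 2, 3, 7}

Each tropical root is a break point of the lower envelope of the lines y = a_i + i · x (there are 5 lines, with slopes 0, 1, ..., 4). Only the lines that attain the minimum somewhere contribute to roots; other lines are dominated. Here the surviving (envelope) indices are i = 4, i = 3, i = 2, i = 1, i = 0.
Intersections between consecutive envelope lines give the roots: for adjacent envelope indices i < j the intersection is x = (a_i − a_j) / (j − i). Reading off the sorted break points: {-6, 2, 3, 7}.
Verification: at each break x_0, at least two indices attain the minimum of min_i(a_i + i · x_0).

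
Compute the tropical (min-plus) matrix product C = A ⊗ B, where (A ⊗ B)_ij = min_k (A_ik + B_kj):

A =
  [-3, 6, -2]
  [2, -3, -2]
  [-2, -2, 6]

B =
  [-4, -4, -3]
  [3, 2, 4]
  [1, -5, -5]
A ⊗ B =
  [-7, -7, -7]
  [-2, -7, -7]
  [-6, -6, -5]

Apply the min-plus product entry-by-entry:
  C[0][0] = min over k of (A[0][0] + B[0][0] = -3 + -4 = -7, A[0][1] + B[1][0] = 6 + 3 = 9, A[0][2] + B[2][0] = -2 + 1 = -1) = -7 (attained at k = 0)
  C[0][1] = min over k of (A[0][0] + B[0][1] = -3 + -4 = -7, A[0][1] + B[1][1] = 6 + 2 = 8, A[0][2] + B[2][1] = -2 + -5 = -7) = -7 (attained at k = 0)
  C[0][2] = min over k of (A[0][0] + B[0][2] = -3 + -3 = -6, A[0][1] + B[1][2] = 6 + 4 = 10, A[0][2] + B[2][2] = -2 + -5 = -7) = -7 (attained at k = 2)
  C[1][0] = min over k of (A[1][0] + B[0][0] = 2 + -4 = -2, A[1][1] + B[1][0] = -3 + 3 = 0, A[1][2] + B[2][0] = -2 + 1 = -1) = -2 (attained at k = 0)
  C[1][1] = min over k of (A[1][0] + B[0][1] = 2 + -4 = -2, A[1][1] + B[1][1] = -3 + 2 = -1, A[1][2] + B[2][1] = -2 + -5 = -7) = -7 (attained at k = 2)
  C[1][2] = min over k of (A[1][0] + B[0][2] = 2 + -3 = -1, A[1][1] + B[1][2] = -3 + 4 = 1, A[1][2] + B[2][2] = -2 + -5 = -7) = -7 (attained at k = 2)
  C[2][0] = min over k of (A[2][0] + B[0][0] = -2 + -4 = -6, A[2][1] + B[1][0] = -2 + 3 = 1, A[2][2] + B[2][0] = 6 + 1 = 7) = -6 (attained at k = 0)
  C[2][1] = min over k of (A[2][0] + B[0][1] = -2 + -4 = -6, A[2][1] + B[1][1] = -2 + 2 = 0, A[2][2] + B[2][1] = 6 + -5 = 1) = -6 (attained at k = 0)
  C[2][2] = min over k of (A[2][0] + B[0][2] = -2 + -3 = -5, A[2][1] + B[1][2] = -2 + 4 = 2, A[2][2] + B[2][2] = 6 + -5 = 1) = -5 (attained at k = 0)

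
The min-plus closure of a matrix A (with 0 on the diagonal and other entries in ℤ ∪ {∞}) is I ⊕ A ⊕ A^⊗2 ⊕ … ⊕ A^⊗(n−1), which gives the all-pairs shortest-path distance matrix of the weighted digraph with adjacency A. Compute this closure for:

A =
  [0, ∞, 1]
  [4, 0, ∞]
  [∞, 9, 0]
Closure =
  [0, 10, 1]
  [4, 0, 5]
  [13, 9, 0]

This is the Floyd-Warshall all-pairs shortest-path computation. For each intermediate vertex k = 0, 1, …, 2, update dist[i][j] ← min(dist[i][j], dist[i][k] + dist[k][j]). The final matrix gives, for each (i, j), the minimum total weight of any directed path from i to j (possibly empty when i = j).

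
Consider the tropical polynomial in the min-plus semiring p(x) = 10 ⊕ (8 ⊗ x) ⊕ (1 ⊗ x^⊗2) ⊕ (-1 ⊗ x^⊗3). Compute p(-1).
p(-1) = -4

A tropical monomial a ⊗ x^⊗i evaluates to a + i · x. Evaluating each term at x = -1:
  Term 0 contributes 10 + 0 · -1 = 10
  Term 1 contributes 8 + 1 · -1 = 7
  Term 2 contributes 1 + 2 · -1 = -1
  Term 3 contributes -1 + 3 · -1 = -4
p(-1) = ⊕ of these = min[10, 7, -1, -4] = -4.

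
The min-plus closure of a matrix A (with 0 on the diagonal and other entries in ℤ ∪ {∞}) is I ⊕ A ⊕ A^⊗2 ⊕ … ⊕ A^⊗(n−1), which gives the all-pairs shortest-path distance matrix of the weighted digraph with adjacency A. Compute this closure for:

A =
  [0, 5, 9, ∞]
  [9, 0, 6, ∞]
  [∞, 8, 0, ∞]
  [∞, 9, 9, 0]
Closure =
  [0, 5, 9, ∞]
  [9, 0, 6, ∞]
  [17, 8, 0, ∞]
  [18, 9, 9, 0]

This is the Floyd-Warshall all-pairs shortest-path computation. For each intermediate vertex k = 0, 1, …, 3, update dist[i][j] ← min(dist[i][j], dist[i][k] + dist[k][j]). The final matrix gives, for each (i, j), the minimum total weight of any directed path from i to j (possibly empty when i = j).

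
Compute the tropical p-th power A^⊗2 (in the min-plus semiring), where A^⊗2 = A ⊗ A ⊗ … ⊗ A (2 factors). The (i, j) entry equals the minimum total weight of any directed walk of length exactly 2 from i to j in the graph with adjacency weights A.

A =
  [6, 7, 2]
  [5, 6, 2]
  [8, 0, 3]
A^⊗2 =
  [10, 2, 5]
  [10, 2, 5]
  [5, 3, 2]

Each entry (A^⊗2)_ij equals the minimum over all length-2 walks i = v_0 → v_1 → … → v_2 = j of Σ_t A[v_t][v_{t+1}]. For example, for (i, j) = (0, 2) we minimise over 3 possible intermediate vertex sequences; the minimum is 5, attained along the walk 0 → 2 → 2.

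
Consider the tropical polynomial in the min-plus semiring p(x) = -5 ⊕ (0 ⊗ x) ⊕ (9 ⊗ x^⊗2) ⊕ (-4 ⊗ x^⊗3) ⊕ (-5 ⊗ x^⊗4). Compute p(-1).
p(-1) = -9

A tropical monomial a ⊗ x^⊗i evaluates to a + i · x. Evaluating each term at x = -1:
  Term 0 contributes -5 + 0 · -1 = -5
  Term 1 contributes 0 + 1 · -1 = -1
  Term 2 contributes 9 + 2 · -1 = 7
  Term 3 contributes -4 + 3 · -1 = -7
  Term 4 contributes -5 + 4 · -1 = -9
p(-1) = ⊕ of these = min[-5, -1, 7, -7, -9] = -9.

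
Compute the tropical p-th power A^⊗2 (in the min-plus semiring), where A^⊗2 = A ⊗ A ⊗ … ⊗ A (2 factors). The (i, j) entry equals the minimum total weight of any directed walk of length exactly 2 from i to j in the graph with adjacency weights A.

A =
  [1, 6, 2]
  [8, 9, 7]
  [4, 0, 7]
A^⊗2 =
  [2, 2, 3]
  [9, 7, 10]
  [5, 7, 6]

Each entry (A^⊗2)_ij equals the minimum over all length-2 walks i = v_0 → v_1 → … → v_2 = j of Σ_t A[v_t][v_{t+1}]. For example, for (i, j) = (0, 2) we minimise over 3 possible intermediate vertex sequences; the minimum is 3, attained along the walk 0 → 0 → 2.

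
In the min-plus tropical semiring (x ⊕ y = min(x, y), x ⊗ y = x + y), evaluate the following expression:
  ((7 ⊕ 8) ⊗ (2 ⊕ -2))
((7 ⊕ 8) ⊗ (2 ⊕ -2)) = 5

Expand innermost to outermost. Recall ⊕ takes the minimum of its arguments and ⊗ takes their sum. Working out the expression ((7 ⊕ 8) ⊗ (2 ⊕ -2)) gives 5.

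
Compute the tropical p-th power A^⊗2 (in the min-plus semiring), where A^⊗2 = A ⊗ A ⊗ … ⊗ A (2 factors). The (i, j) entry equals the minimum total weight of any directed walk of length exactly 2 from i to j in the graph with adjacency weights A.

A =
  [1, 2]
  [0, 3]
A^⊗2 =
  [2, 3]
  [1, 2]

Each entry (A^⊗2)_ij equals the minimum over all length-2 walks i = v_0 → v_1 → … → v_2 = j of Σ_t A[v_t][v_{t+1}]. For example, for (i, j) = (0, 1) we minimise over 2 possible intermediate vertex sequences; the minimum is 3, attained along the walk 0 → 0 → 1.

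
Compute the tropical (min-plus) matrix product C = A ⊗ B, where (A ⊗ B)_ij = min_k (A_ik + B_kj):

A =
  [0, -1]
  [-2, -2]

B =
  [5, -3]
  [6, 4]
A ⊗ B =
  [5, -3]
  [3, -5]

Apply the min-plus product entry-by-entry:
  C[0][0] = min over k of (A[0][0] + B[0][0] = 0 + 5 = 5, A[0][1] + B[1][0] = -1 + 6 = 5) = 5 (attained at k = 0)
  C[0][1] = min over k of (A[0][0] + B[0][1] = 0 + -3 = -3, A[0][1] + B[1][1] = -1 + 4 = 3) = -3 (attained at k = 0)
  C[1][0] = min over k of (A[1][0] + B[0][0] = -2 + 5 = 3, A[1][1] + B[1][0] = -2 + 6 = 4) = 3 (attained at k = 0)
  C[1][1] = min over k of (A[1][0] + B[0][1] = -2 + -3 = -5, A[1][1] + B[1][1] = -2 + 4 = 2) = -5 (attained at k = 0)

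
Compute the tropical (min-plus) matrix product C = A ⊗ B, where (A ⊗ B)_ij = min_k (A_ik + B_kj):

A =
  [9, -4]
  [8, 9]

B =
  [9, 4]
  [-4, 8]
A ⊗ B =
  [-8, 4]
  [5, 12]

Apply the min-plus product entry-by-entry:
  C[0][0] = min over k of (A[0][0] + B[0][0] = 9 + 9 = 18, A[0][1] + B[1][0] = -4 + -4 = -8) = -8 (attained at k = 1)
  C[0][1] = min over k of (A[0][0] + B[0][1] = 9 + 4 = 13, A[0][1] + B[1][1] = -4 + 8 = 4) = 4 (attained at k = 1)
  C[1][0] = min over k of (A[1][0] + B[0][0] = 8 + 9 = 17, A[1][1] + B[1][0] = 9 + -4 = 5) = 5 (attained at k = 1)
  C[1][1] = min over k of (A[1][0] + B[0][1] = 8 + 4 = 12, A[1][1] + B[1][1] = 9 + 8 = 17) = 12 (attained at k = 0)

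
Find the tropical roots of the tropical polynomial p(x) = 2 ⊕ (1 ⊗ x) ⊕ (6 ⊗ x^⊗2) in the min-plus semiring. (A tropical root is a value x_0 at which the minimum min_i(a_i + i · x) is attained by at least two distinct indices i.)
Roots: {-5, 1}

Each tropical root is a break point of the lower envelope of the lines y = a_i + i · x (there are 3 lines, with slopes 0, 1, ..., 2). Only the lines that attain the minimum somewhere contribute to roots; other lines are dominated. Here the surviving (envelope) indices are i = 2, i = 1, i = 0.
Intersections between consecutive envelope lines give the roots: for adjacent envelope indices i < j the intersection is x = (a_i − a_j) / (j − i). Reading off the sorted break points: {-5, 1}.
Verification: at each break x_0, at least two indices attain the minimum of min_i(a_i + i · x_0).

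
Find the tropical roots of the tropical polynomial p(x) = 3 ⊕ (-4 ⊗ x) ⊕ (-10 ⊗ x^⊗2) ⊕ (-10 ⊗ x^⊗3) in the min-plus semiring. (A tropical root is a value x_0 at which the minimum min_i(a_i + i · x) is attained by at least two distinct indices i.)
Roots: {0, 6, 7}

Each tropical root is a break point of the lower envelope of the lines y = a_i + i · x (there are 4 lines, with slopes 0, 1, ..., 3). Only the lines that attain the minimum somewhere contribute to roots; other lines are dominated. Here the surviving (envelope) indices are i = 3, i = 2, i = 1, i = 0.
Intersections between consecutive envelope lines give the roots: for adjacent envelope indices i < j the intersection is x = (a_i − a_j) / (j − i). Reading off the sorted break points: {0, 6, 7}.
Verification: at each break x_0, at least two indices attain the minimum of min_i(a_i + i · x_0).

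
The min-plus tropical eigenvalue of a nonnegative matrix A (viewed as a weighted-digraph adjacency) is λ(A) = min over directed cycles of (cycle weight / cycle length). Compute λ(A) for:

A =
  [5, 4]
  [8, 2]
λ(A) = 2

Enumerate directed cycles and compute their means (weight / length). Sample:
  cycle 0 → 0: weight = 5, length = 1, mean = 5/1 ≈ 5.000
  cycle 1 → 1: weight = 2, length = 1, mean = 2/1 ≈ 2.000
  cycle 0 → 1 → 0: weight = 12, length = 2, mean = 12/2 ≈ 6.000
  cycle 1 → 0 → 1: weight = 12, length = 2, mean = 12/2 ≈ 6.000
Minimum mean = 2.000, attained e.g. along the cycle 1 → 1 with weight 2 and length 1. So λ(A) = 2/1 = 2.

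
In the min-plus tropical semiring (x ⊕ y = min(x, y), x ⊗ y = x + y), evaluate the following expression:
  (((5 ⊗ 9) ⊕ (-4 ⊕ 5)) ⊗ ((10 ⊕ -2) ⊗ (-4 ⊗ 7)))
(((5 ⊗ 9) ⊕ (-4 ⊕ 5)) ⊗ ((10 ⊕ -2) ⊗ (-4 ⊗ 7))) = -3

Expand innermost to outermost. Recall ⊕ takes the minimum of its arguments and ⊗ takes their sum. Working out the expression (((5 ⊗ 9) ⊕ (-4 ⊕ 5)) ⊗ ((10 ⊕ -2) ⊗ (-4 ⊗ 7))) gives -3.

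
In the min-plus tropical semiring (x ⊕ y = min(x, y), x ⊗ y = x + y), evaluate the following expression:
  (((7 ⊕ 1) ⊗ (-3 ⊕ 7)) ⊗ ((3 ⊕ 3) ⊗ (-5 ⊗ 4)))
(((7 ⊕ 1) ⊗ (-3 ⊕ 7)) ⊗ ((3 ⊕ 3) ⊗ (-5 ⊗ 4))) = 0

Expand innermost to outermost. Recall ⊕ takes the minimum of its arguments and ⊗ takes their sum. Working out the expression (((7 ⊕ 1) ⊗ (-3 ⊕ 7)) ⊗ ((3 ⊕ 3) ⊗ (-5 ⊗ 4))) gives 0.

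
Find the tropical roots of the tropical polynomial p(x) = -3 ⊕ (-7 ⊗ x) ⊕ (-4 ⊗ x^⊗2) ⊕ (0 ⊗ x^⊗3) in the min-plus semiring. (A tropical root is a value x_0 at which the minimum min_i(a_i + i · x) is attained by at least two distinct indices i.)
Roots: {-4, -3, 4}

Each tropical root is a break point of the lower envelope of the lines y = a_i + i · x (there are 4 lines, with slopes 0, 1, ..., 3). Only the lines that attain the minimum somewhere contribute to roots; other lines are dominated. Here the surviving (envelope) indices are i = 3, i = 2, i = 1, i = 0.
Intersections between consecutive envelope lines give the roots: for adjacent envelope indices i < j the intersection is x = (a_i − a_j) / (j − i). Reading off the sorted break points: {-4, -3, 4}.
Verification: at each break x_0, at least two indices attain the minimum of min_i(a_i + i · x_0).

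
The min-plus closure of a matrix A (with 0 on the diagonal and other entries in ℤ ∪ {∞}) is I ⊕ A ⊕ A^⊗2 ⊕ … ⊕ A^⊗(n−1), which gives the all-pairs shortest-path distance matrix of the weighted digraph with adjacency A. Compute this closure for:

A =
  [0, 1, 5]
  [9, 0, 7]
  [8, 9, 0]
Closure =
  [0, 1, 5]
  [9, 0, 7]
  [8, 9, 0]

This is the Floyd-Warshall all-pairs shortest-path computation. For each intermediate vertex k = 0, 1, …, 2, update dist[i][j] ← min(dist[i][j], dist[i][k] + dist[k][j]). The final matrix gives, for each (i, j), the minimum total weight of any directed path from i to j (possibly empty when i = j).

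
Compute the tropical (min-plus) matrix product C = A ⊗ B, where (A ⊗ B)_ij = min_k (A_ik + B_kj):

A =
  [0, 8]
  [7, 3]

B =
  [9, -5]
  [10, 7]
A ⊗ B =
  [9, -5]
  [13, 2]

Apply the min-plus product entry-by-entry:
  C[0][0] = min over k of (A[0][0] + B[0][0] = 0 + 9 = 9, A[0][1] + B[1][0] = 8 + 10 = 18) = 9 (attained at k = 0)
  C[0][1] = min over k of (A[0][0] + B[0][1] = 0 + -5 = -5, A[0][1] + B[1][1] = 8 + 7 = 15) = -5 (attained at k = 0)
  C[1][0] = min over k of (A[1][0] + B[0][0] = 7 + 9 = 16, A[1][1] + B[1][0] = 3 + 10 = 13) = 13 (attained at k = 1)
  C[1][1] = min over k of (A[1][0] + B[0][1] = 7 + -5 = 2, A[1][1] + B[1][1] = 3 + 7 = 10) = 2 (attained at k = 0)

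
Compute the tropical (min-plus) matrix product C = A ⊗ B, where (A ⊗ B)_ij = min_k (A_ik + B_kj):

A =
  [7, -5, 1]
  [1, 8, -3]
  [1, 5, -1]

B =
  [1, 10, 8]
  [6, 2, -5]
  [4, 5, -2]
A ⊗ B =
  [1, -3, -10]
  [1, 2, -5]
  [2, 4, -3]

Apply the min-plus product entry-by-entry:
  C[0][0] = min over k of (A[0][0] + B[0][0] = 7 + 1 = 8, A[0][1] + B[1][0] = -5 + 6 = 1, A[0][2] + B[2][0] = 1 + 4 = 5) = 1 (attained at k = 1)
  C[0][1] = min over k of (A[0][0] + B[0][1] = 7 + 10 = 17, A[0][1] + B[1][1] = -5 + 2 = -3, A[0][2] + B[2][1] = 1 + 5 = 6) = -3 (attained at k = 1)
  C[0][2] = min over k of (A[0][0] + B[0][2] = 7 + 8 = 15, A[0][1] + B[1][2] = -5 + -5 = -10, A[0][2] + B[2][2] = 1 + -2 = -1) = -10 (attained at k = 1)
  C[1][0] = min over k of (A[1][0] + B[0][0] = 1 + 1 = 2, A[1][1] + B[1][0] = 8 + 6 = 14, A[1][2] + B[2][0] = -3 + 4 = 1) = 1 (attained at k = 2)
  C[1][1] = min over k of (A[1][0] + B[0][1] = 1 + 10 = 11, A[1][1] + B[1][1] = 8 + 2 = 10, A[1][2] + B[2][1] = -3 + 5 = 2) = 2 (attained at k = 2)
  C[1][2] = min over k of (A[1][0] + B[0][2] = 1 + 8 = 9, A[1][1] + B[1][2] = 8 + -5 = 3, A[1][2] + B[2][2] = -3 + -2 = -5) = -5 (attained at k = 2)
  C[2][0] = min over k of (A[2][0] + B[0][0] = 1 + 1 = 2, A[2][1] + B[1][0] = 5 + 6 = 11, A[2][2] + B[2][0] = -1 + 4 = 3) = 2 (attained at k = 0)
  C[2][1] = min over k of (A[2][0] + B[0][1] = 1 + 10 = 11, A[2][1] + B[1][1] = 5 + 2 = 7, A[2][2] + B[2][1] = -1 + 5 = 4) = 4 (attained at k = 2)
  C[2][2] = min over k of (A[2][0] + B[0][2] = 1 + 8 = 9, A[2][1] + B[1][2] = 5 + -5 = 0, A[2][2] + B[2][2] = -1 + -2 = -3) = -3 (attained at k = 2)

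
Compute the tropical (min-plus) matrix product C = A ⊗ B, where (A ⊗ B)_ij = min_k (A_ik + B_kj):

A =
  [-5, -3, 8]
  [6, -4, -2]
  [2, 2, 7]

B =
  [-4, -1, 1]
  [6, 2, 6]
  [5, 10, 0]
A ⊗ B =
  [-9, -6, -4]
  [2, -2, -2]
  [-2, 1, 3]

Apply the min-plus product entry-by-entry:
  C[0][0] = min over k of (A[0][0] + B[0][0] = -5 + -4 = -9, A[0][1] + B[1][0] = -3 + 6 = 3, A[0][2] + B[2][0] = 8 + 5 = 13) = -9 (attained at k = 0)
  C[0][1] = min over k of (A[0][0] + B[0][1] = -5 + -1 = -6, A[0][1] + B[1][1] = -3 + 2 = -1, A[0][2] + B[2][1] = 8 + 10 = 18) = -6 (attained at k = 0)
  C[0][2] = min over k of (A[0][0] + B[0][2] = -5 + 1 = -4, A[0][1] + B[1][2] = -3 + 6 = 3, A[0][2] + B[2][2] = 8 + 0 = 8) = -4 (attained at k = 0)
  C[1][0] = min over k of (A[1][0] + B[0][0] = 6 + -4 = 2, A[1][1] + B[1][0] = -4 + 6 = 2, A[1][2] + B[2][0] = -2 + 5 = 3) = 2 (attained at k = 0)
  C[1][1] = min over k of (A[1][0] + B[0][1] = 6 + -1 = 5, A[1][1] + B[1][1] = -4 + 2 = -2, A[1][2] + B[2][1] = -2 + 10 = 8) = -2 (attained at k = 1)
  C[1][2] = min over k of (A[1][0] + B[0][2] = 6 + 1 = 7, A[1][1] + B[1][2] = -4 + 6 = 2, A[1][2] + B[2][2] = -2 + 0 = -2) = -2 (attained at k = 2)
  C[2][0] = min over k of (A[2][0] + B[0][0] = 2 + -4 = -2, A[2][1] + B[1][0] = 2 + 6 = 8, A[2][2] + B[2][0] = 7 + 5 = 12) = -2 (attained at k = 0)
  C[2][1] = min over k of (A[2][0] + B[0][1] = 2 + -1 = 1, A[2][1] + B[1][1] = 2 + 2 = 4, A[2][2] + B[2][1] = 7 + 10 = 17) = 1 (attained at k = 0)
  C[2][2] = min over k of (A[2][0] + B[0][2] = 2 + 1 = 3, A[2][1] + B[1][2] = 2 + 6 = 8, A[2][2] + B[2][2] = 7 + 0 = 7) = 3 (attained at k = 0)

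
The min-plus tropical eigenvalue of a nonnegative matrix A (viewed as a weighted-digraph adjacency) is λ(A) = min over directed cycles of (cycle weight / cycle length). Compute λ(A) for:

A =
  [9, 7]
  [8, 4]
λ(A) = 4

Enumerate directed cycles and compute their means (weight / length). Sample:
  cycle 0 → 0: weight = 9, length = 1, mean = 9/1 ≈ 9.000
  cycle 1 → 1: weight = 4, length = 1, mean = 4/1 ≈ 4.000
  cycle 0 → 1 → 0: weight = 15, length = 2, mean = 15/2 ≈ 7.500
  cycle 1 → 0 → 1: weight = 15, length = 2, mean = 15/2 ≈ 7.500
Minimum mean = 4.000, attained e.g. along the cycle 1 → 1 with weight 4 and length 1. So λ(A) = 4/1 = 4.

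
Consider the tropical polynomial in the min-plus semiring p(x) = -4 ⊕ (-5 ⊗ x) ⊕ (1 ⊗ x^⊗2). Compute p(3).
p(3) = -4

A tropical monomial a ⊗ x^⊗i evaluates to a + i · x. Evaluating each term at x = 3:
  Term 0 contributes -4 + 0 · 3 = -4
  Term 1 contributes -5 + 1 · 3 = -2
  Term 2 contributes 1 + 2 · 3 = 7
p(3) = ⊕ of these = min[-4, -2, 7] = -4.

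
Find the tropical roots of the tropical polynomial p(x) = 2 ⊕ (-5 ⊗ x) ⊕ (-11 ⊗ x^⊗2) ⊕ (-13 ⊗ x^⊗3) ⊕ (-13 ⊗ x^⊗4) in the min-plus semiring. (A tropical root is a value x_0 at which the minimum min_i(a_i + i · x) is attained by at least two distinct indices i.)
Roots: {0, 2, 6, 7}

Each tropical root is a break point of the lower envelope of the lines y = a_i + i · x (there are 5 lines, with slopes 0, 1, ..., 4). Only the lines that attain the minimum somewhere contribute to roots; other lines are dominated. Here the surviving (envelope) indices are i = 4, i = 3, i = 2, i = 1, i = 0.
Intersections between consecutive envelope lines give the roots: for adjacent envelope indices i < j the intersection is x = (a_i − a_j) / (j − i). Reading off the sorted break points: {0, 2, 6, 7}.
Verification: at each break x_0, at least two indices attain the minimum of min_i(a_i + i · x_0).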